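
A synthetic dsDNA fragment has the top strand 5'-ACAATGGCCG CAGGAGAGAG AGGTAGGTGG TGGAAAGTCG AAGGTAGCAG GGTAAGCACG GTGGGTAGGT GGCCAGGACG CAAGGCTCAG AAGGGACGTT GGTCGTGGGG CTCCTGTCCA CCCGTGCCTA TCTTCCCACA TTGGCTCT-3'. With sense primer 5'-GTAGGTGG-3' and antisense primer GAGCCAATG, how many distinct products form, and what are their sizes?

The forward primer GTAGGTGG matches the top strand at positions 23–30, 65–72.
The reverse primer's reverse complement is CATTGGCTC, matching at positions 139–147.
Each forward site pairs with the reverse site to give a product ending at position 147: sizes 125, 83 bp.

Two products: 125 bp, 83 bp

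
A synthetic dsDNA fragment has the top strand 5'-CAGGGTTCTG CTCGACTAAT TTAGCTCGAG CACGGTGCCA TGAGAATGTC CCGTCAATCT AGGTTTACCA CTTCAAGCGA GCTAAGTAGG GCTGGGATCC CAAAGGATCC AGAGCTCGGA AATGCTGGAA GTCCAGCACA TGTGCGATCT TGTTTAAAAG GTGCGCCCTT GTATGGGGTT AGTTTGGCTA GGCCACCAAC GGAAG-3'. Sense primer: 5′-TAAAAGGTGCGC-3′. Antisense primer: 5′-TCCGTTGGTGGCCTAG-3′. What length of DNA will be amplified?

Forward primer TAAAAGGTGCGC is found on the top strand at positions 155–166.
Taking the reverse complement of TCCGTTGGTGGCCTAG gives CTAGGCCACCAACGGA, found at positions 188–203 on the template; the primer anneals here to the top strand with its 3' end pointing upstream.
Amplicon spans positions 155–203: 49 bp.

49 bp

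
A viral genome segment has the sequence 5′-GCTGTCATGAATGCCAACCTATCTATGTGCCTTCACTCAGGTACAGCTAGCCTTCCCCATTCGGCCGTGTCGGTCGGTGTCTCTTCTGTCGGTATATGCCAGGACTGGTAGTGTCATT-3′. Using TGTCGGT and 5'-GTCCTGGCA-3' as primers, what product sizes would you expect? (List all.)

The forward primer TGTCGGT matches the top strand at positions 68–74, 87–93.
The reverse primer's reverse complement is TGCCAGGAC, matching at positions 97–105.
Each forward site pairs with the reverse site to give a product ending at position 105: sizes 38, 19 bp.

38 bp, 19 bp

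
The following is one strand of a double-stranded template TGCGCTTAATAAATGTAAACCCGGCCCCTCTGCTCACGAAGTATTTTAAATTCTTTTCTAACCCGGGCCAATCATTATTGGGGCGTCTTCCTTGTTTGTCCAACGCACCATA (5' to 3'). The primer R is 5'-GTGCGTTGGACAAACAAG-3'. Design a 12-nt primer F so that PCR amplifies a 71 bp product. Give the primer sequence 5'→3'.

The reverse primer's reverse complement CTTGTTTGTCCAACGCAC matches the template at positions 91–108, so the product ends at position 108.
A 71 bp product then starts at position 108 − 71 + 1 = 38.
The forward primer is identical to the top strand there: GAAGTATTTTAA.

5'-GAAGTATTTTAA-3'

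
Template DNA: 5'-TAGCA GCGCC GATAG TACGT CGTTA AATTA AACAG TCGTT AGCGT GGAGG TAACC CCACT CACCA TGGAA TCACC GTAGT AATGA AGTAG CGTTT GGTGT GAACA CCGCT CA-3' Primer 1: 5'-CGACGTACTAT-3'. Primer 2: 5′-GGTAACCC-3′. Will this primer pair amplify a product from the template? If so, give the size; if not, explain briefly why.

No product — the primers' 3' ends point away from each other.

Primer 1 (CGACGTACTAT) has reverse complement ATAGTACGTCG, which matches the top strand at positions 12–22; primer 1 anneals to the top strand there with its 3' end pointing upstream toward position 12.
Primer 2 (GGTAACCC) matches the top strand directly at positions 49–56; it anneals to the bottom strand with its 3' end pointing downstream toward position 56.
The 3' ends diverge (primer 1 extends toward position 1, primer 2 toward position 112), so the primers never converge on a shared product.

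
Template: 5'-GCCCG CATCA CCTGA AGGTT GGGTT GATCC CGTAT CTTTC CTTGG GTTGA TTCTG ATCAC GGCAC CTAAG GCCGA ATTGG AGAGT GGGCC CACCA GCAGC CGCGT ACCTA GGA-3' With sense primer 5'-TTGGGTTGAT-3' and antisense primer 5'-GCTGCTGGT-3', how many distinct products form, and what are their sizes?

Two products: 82 bp, 59 bp

The forward primer TTGGGTTGAT matches the top strand at positions 19–28, 42–51.
The reverse primer's reverse complement is ACCAGCAGC, matching at positions 92–100.
Each forward site pairs with the reverse site to give a product ending at position 100: sizes 82, 59 bp.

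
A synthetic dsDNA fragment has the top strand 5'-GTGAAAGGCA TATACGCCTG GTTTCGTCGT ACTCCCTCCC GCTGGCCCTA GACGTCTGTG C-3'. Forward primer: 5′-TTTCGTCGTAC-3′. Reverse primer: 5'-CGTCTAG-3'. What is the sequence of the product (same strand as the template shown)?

Scanning the template, TTTCGTCGTAC occurs at positions 22–32; this primer anneals to the bottom strand there with its 3' end pointing downstream.
Reverse complement of the reverse primer: CTAGACG. This occurs on the top strand at positions 48–54.
The product is the template from position 22 through 54 (33 bp).

5'-TTTCGTCGTACTCCCTCCCGCTGGCCCTAGACG-3'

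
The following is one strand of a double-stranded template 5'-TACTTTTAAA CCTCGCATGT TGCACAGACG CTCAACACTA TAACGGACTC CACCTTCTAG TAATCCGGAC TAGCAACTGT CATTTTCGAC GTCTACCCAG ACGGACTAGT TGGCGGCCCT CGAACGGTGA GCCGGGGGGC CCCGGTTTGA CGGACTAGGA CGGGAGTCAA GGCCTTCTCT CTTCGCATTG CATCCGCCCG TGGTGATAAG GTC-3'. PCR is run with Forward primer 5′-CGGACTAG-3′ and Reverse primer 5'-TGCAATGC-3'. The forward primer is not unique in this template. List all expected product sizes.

The forward primer CGGACTAG matches the top strand at positions 66–73, 102–109, 151–158.
The reverse primer's reverse complement is GCATTGCA, matching at positions 185–192.
Each forward site pairs with the reverse site to give a product ending at position 192: sizes 127, 91, 42 bp.

127 bp, 91 bp, 42 bp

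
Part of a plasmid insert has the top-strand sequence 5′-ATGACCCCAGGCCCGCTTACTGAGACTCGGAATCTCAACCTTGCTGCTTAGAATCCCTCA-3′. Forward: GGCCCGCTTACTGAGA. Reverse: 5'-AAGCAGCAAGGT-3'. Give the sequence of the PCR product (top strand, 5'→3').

5'-GGCCCGCTTACTGAGACTCGGAATCTCAACCTTGCTGCTT-3'

Scanning the template, GGCCCGCTTACTGAGA occurs at positions 10–25; this primer anneals to the bottom strand there with its 3' end pointing downstream.
The reverse primer's reverse complement is ACCTTGCTGCTT, which matches the template at positions 38–49.
The product is the template from position 10 through 49 (40 bp).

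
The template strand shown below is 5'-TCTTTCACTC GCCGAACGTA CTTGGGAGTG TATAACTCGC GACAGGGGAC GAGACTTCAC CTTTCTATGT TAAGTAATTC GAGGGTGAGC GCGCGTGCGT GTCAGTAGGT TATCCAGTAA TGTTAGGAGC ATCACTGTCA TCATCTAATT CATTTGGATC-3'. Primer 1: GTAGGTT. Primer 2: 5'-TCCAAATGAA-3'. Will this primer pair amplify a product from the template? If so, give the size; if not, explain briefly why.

Yes — a 54 bp product.

Primer 1 (GTAGGTT) matches the top strand at positions 105–111; it acts as a forward primer.
Primer 2's reverse complement is TTCATTTGGA, matching the top strand at positions 149–158; it acts as a reverse primer.
The 3' ends face each other across positions 105–158, giving a 54 bp product.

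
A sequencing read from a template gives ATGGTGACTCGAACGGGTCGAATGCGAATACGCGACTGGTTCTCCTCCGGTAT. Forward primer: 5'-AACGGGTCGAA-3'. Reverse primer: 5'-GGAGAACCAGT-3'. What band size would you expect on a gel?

34 bp

Scanning the template, AACGGGTCGAA occurs at positions 12–22; this primer anneals to the bottom strand there with its 3' end pointing downstream.
The reverse primer's reverse complement is ACTGGTTCTCC, which matches the template at positions 35–45.
Product length = (reverse-primer end) − (forward-primer start) + 1 = 45 − 12 + 1 = 34 bp.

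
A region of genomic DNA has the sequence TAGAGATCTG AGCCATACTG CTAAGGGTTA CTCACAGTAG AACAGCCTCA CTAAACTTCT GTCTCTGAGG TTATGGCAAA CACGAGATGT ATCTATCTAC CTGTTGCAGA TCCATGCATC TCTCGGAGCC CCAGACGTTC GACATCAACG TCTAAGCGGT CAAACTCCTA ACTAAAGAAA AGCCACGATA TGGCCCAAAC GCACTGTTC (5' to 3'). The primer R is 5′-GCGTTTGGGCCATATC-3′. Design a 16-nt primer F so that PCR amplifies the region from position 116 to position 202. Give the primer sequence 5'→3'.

5'-GCATCTCTCGGAGCCC-3'

The reverse primer's reverse complement GATATGGCCCAAACGC matches the template at positions 187–202; the product starts at position 116.
The forward primer is identical to the top strand over positions 116–131: GCATCTCTCGGAGCCC.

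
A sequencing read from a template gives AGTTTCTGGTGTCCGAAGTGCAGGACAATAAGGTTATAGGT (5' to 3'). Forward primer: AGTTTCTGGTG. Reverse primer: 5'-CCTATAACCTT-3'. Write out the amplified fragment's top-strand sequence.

5'-AGTTTCTGGTGTCCGAAGTGCAGGACAATAAGGTTATAGG-3'

The forward primer matches the template at positions 1–11.
Reverse complement of the reverse primer: AAGGTTATAGG. This occurs on the top strand at positions 30–40.
The product is the template from position 1 through 40 (40 bp).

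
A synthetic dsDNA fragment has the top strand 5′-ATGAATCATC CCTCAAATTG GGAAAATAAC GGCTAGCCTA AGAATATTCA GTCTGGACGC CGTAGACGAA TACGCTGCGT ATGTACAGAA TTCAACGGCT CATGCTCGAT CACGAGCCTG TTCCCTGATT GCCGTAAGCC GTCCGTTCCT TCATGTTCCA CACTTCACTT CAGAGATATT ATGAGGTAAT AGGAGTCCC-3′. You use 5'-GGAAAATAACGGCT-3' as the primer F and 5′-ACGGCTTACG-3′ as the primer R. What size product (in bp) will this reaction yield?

122 bp

The forward primer matches the template at positions 21–34.
Taking the reverse complement of ACGGCTTACG gives CGTAAGCCGT, found at positions 133–142 on the template; the primer anneals here to the top strand with its 3' end pointing upstream.
Product length = (reverse-primer end) − (forward-primer start) + 1 = 142 − 21 + 1 = 122 bp.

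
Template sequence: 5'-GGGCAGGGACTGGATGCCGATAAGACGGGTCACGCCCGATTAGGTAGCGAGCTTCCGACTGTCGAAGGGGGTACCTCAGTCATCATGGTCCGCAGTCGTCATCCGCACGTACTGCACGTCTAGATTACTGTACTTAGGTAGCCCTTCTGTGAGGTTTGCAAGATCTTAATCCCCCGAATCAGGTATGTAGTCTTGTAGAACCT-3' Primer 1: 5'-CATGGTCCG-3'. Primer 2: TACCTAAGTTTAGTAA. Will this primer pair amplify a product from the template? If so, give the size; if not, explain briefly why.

No product — primer 2 has no binding site in the template.

Primer 2 (TACCTAAGTTTAGTAA) does not match the top strand, and its reverse complement TTACTAAACTTAGGTA does not match either.
With no annealing site for primer 2, no amplification occurs.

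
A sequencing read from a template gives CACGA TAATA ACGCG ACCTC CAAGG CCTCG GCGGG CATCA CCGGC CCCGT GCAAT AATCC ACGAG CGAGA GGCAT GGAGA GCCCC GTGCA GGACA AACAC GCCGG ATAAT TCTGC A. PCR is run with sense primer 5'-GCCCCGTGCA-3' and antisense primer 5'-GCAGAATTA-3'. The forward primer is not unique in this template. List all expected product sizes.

72 bp, 35 bp

The forward primer GCCCCGTGCA matches the top strand at positions 44–53, 81–90.
The reverse primer's reverse complement is TAATTCTGC, matching at positions 107–115.
Each forward site pairs with the reverse site to give a product ending at position 115: sizes 72, 35 bp.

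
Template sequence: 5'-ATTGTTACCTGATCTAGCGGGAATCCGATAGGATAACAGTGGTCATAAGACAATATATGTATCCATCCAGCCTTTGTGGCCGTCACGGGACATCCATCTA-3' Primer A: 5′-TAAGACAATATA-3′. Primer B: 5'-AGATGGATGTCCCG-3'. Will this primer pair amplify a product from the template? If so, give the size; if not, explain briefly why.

Primer A (TAAGACAATATA) matches the top strand at positions 46–57; it acts as a forward primer.
Primer B's reverse complement is CGGGACATCCATCT, matching the top strand at positions 86–99; it acts as a reverse primer.
The 3' ends face each other across positions 46–99, giving a 54 bp product.

Yes — a 54 bp product.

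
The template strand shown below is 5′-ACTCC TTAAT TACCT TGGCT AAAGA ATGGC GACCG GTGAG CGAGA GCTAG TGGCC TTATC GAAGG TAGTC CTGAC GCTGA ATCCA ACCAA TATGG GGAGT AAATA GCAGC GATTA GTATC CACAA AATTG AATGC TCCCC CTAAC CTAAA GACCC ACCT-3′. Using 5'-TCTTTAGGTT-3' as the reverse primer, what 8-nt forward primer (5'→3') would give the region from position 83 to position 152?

5'-CCAACCAA-3'

The reverse primer's reverse complement AACCTAAAGA matches the template at positions 143–152; the product starts at position 83.
The forward primer is identical to the top strand over positions 83–90: CCAACCAA.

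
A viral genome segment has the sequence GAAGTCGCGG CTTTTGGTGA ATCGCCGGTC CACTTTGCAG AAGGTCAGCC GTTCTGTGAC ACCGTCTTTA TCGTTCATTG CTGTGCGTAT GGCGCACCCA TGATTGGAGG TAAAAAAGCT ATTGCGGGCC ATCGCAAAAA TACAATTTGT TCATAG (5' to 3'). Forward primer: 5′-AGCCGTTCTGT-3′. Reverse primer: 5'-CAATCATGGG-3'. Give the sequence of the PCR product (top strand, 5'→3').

5'-AGCCGTTCTGTGACACCGTCTTTATCGTTCATTGCTGTGCGTATGGCGCACCCATGATTG-3'

Scanning the template, AGCCGTTCTGT occurs at positions 47–57; this primer anneals to the bottom strand there with its 3' end pointing downstream.
Reverse complement of the reverse primer: CCCATGATTG. This occurs on the top strand at positions 97–106.
The product is the template from position 47 through 106 (60 bp).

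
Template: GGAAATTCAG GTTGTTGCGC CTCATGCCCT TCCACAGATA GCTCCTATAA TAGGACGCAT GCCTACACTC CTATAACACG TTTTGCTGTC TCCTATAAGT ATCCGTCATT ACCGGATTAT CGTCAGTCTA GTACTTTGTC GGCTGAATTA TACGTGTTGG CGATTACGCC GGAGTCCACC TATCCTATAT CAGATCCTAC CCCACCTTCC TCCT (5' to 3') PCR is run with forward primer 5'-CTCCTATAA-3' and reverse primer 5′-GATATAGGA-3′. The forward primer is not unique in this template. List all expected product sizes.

The forward primer CTCCTATAA matches the top strand at positions 42–50, 68–76, 90–98.
The reverse primer's reverse complement is TCCTATATC, matching at positions 183–191.
Each forward site pairs with the reverse site to give a product ending at position 191: sizes 150, 124, 102 bp.

150 bp, 124 bp, 102 bp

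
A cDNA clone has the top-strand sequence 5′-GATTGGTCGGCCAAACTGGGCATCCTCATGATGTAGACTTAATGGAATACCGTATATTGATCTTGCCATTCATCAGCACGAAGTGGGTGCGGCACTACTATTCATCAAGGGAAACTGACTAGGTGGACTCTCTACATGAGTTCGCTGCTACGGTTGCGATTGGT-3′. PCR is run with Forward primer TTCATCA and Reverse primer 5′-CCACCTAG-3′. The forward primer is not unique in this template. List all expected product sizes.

58 bp, 26 bp

The forward primer TTCATCA matches the top strand at positions 69–75, 101–107.
The reverse primer's reverse complement is CTAGGTGG, matching at positions 119–126.
Each forward site pairs with the reverse site to give a product ending at position 126: sizes 58, 26 bp.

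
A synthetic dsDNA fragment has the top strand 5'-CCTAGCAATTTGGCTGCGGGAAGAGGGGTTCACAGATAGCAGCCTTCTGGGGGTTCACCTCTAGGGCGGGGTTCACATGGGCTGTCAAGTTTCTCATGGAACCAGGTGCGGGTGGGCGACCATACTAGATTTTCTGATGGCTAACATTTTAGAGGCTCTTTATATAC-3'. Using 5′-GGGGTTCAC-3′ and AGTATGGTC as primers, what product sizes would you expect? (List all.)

102 bp, 77 bp, 59 bp

The forward primer GGGGTTCAC matches the top strand at positions 25–33, 50–58, 68–76.
The reverse primer's reverse complement is GACCATACT, matching at positions 118–126.
Each forward site pairs with the reverse site to give a product ending at position 126: sizes 102, 77, 59 bp.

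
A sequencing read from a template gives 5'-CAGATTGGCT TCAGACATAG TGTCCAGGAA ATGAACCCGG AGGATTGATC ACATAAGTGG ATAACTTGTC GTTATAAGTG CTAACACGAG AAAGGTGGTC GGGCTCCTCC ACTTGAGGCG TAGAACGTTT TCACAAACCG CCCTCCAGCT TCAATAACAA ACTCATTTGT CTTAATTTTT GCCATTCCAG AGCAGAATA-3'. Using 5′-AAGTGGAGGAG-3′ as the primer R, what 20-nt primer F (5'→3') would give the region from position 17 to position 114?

5'-ATAGTGTCCAGGAAATGAAC-3'

The reverse primer's reverse complement CTCCTCCACTT matches the template at positions 104–114; the product starts at position 17.
The forward primer is identical to the top strand over positions 17–36: ATAGTGTCCAGGAAATGAAC.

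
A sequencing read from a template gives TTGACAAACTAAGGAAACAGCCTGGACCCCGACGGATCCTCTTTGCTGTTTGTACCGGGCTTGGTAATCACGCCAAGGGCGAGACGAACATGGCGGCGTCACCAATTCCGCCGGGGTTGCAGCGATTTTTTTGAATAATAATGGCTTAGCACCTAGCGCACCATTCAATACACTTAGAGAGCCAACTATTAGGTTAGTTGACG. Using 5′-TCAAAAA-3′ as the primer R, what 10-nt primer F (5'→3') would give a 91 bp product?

The reverse primer's reverse complement TTTTTGA matches the template at positions 128–134, so the product ends at position 134.
A 91 bp product then starts at position 134 − 91 + 1 = 44.
The forward primer is identical to the top strand there: TGCTGTTTGT.

5'-TGCTGTTTGT-3'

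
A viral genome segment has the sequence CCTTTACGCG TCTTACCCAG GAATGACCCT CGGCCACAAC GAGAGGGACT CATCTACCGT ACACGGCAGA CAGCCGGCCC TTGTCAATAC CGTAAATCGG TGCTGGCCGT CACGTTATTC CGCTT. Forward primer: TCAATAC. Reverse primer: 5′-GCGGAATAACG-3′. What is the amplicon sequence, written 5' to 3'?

5'-TCAATACCGTAAATCGGTGCTGGCCGTCACGTTATTCCGC-3'

The forward primer matches the template at positions 84–90.
The reverse primer's reverse complement is CGTTATTCCGC, which matches the template at positions 113–123.
The product is the template from position 84 through 123 (40 bp).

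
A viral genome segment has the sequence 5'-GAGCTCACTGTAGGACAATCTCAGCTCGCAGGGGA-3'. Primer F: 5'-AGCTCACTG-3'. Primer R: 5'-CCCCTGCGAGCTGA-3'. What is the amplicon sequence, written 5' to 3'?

The forward primer matches the template at positions 2–10.
The reverse primer's reverse complement is TCAGCTCGCAGGGG, which matches the template at positions 21–34.
The product is the template from position 2 through 34 (33 bp).

5'-AGCTCACTGTAGGACAATCTCAGCTCGCAGGGG-3'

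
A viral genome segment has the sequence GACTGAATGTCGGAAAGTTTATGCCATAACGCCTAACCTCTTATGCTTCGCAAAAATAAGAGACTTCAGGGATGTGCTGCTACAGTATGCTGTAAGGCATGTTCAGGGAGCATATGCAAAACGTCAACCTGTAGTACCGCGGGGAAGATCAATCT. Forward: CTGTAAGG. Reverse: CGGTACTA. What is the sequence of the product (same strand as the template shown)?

Forward primer CTGTAAGG is found on the top strand at positions 90–97.
The reverse primer's reverse complement is TAGTACCG, which matches the template at positions 132–139.
The product is the template from position 90 through 139 (50 bp).

5'-CTGTAAGGCATGTTCAGGGAGCATATGCAAAACGTCAACCTGTAGTACCG-3'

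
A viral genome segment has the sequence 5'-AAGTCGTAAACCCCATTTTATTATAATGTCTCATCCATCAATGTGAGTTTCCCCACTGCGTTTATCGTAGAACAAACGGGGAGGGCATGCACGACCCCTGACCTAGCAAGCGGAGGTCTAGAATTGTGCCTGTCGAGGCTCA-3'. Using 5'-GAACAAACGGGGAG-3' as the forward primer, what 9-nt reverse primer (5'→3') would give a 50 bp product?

The forward primer binds at positions 70–83, so a 50 bp product ends at position 70 + 50 − 1 = 119.
The reverse primer anneals to the top strand over positions 111–119, i.e. to CGGAGGTCT.
Its sequence written 5'→3' is the reverse complement: AGACCTCCG.

5'-AGACCTCCG-3'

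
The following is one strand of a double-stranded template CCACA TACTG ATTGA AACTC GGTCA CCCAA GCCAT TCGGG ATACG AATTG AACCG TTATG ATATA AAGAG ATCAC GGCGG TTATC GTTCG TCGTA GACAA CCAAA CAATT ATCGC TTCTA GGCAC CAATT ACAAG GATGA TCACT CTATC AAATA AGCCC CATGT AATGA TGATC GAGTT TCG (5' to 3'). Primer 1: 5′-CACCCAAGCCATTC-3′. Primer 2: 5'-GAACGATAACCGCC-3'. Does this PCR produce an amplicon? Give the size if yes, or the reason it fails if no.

Primer 1 (CACCCAAGCCATTC) matches the top strand at positions 24–37; it acts as a forward primer.
Primer 2's reverse complement is GGCGGTTATCGTTC, matching the top strand at positions 76–89; it acts as a reverse primer.
The 3' ends face each other across positions 24–89, giving a 66 bp product.

Yes — a 66 bp product.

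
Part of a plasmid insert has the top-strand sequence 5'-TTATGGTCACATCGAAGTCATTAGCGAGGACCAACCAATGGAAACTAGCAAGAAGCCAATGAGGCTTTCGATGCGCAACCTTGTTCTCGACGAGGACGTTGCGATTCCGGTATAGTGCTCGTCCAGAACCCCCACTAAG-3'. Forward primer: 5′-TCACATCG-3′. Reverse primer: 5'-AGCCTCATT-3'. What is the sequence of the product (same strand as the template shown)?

The forward primer matches the template at positions 7–14.
Reverse complement of the reverse primer: AATGAGGCT. This occurs on the top strand at positions 58–66.
The product is the template from position 7 through 66 (60 bp).

5'-TCACATCGAAGTCATTAGCGAGGACCAACCAATGGAAACTAGCAAGAAGCCAATGAGGCT-3'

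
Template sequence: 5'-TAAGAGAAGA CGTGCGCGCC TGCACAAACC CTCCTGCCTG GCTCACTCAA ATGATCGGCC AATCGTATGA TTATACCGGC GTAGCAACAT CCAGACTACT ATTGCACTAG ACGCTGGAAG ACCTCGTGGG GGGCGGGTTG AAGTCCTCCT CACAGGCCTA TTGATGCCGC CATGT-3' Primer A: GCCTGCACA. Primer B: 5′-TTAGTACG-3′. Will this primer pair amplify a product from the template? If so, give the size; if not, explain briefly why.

Primer B (TTAGTACG) does not match the top strand, and its reverse complement CGTACTAA does not match either.
With no annealing site for primer B, no amplification occurs.

No product — primer B has no binding site in the template.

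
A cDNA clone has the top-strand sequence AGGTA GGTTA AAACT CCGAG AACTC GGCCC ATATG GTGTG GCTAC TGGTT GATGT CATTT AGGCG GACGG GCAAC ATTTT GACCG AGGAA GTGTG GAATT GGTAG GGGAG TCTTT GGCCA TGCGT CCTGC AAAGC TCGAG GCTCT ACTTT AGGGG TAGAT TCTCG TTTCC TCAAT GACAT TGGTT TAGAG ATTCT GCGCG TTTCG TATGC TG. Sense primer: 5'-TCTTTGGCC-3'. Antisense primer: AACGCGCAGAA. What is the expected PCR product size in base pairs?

Scanning the template, TCTTTGGCC occurs at positions 111–119; this primer anneals to the bottom strand there with its 3' end pointing downstream.
The reverse primer's reverse complement is TTCTGCGCGTT, which matches the template at positions 192–202.
Amplicon spans positions 111–202: 92 bp.

92 bp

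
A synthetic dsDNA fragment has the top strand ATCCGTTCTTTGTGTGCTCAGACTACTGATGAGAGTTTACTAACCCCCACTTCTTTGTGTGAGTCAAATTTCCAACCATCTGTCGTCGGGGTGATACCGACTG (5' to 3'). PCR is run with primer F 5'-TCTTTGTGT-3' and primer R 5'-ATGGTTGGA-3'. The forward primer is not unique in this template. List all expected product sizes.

The forward primer TCTTTGTGT matches the top strand at positions 7–15, 52–60.
The reverse primer's reverse complement is TCCAACCAT, matching at positions 71–79.
Each forward site pairs with the reverse site to give a product ending at position 79: sizes 73, 28 bp.

73 bp, 28 bp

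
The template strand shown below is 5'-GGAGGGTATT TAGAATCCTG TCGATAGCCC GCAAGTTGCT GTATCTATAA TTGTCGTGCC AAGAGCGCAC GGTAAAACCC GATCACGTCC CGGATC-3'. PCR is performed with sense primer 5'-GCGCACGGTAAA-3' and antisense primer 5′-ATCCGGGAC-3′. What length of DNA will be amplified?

31 bp

The forward primer matches the template at positions 65–76.
The reverse primer's reverse complement is GTCCCGGAT, which matches the template at positions 87–95.
Amplicon spans positions 65–95: 31 bp.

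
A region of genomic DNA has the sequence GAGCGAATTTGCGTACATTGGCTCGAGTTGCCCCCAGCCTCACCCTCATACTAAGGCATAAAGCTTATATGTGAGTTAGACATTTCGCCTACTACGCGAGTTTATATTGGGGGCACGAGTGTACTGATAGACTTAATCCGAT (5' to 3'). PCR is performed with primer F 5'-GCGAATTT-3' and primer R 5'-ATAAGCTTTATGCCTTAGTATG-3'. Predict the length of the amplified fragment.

66 bp

The forward primer matches the template at positions 3–10.
The reverse primer's reverse complement is CATACTAAGGCATAAAGCTTAT, which matches the template at positions 47–68.
Amplicon spans positions 3–68: 66 bp.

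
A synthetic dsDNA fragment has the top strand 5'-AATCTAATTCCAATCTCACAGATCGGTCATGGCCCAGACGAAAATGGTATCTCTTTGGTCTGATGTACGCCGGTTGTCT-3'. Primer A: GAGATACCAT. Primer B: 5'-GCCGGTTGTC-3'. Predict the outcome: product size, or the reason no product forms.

No product — the primers' 3' ends point away from each other.

Primer A (GAGATACCAT) has reverse complement ATGGTATCTC, which matches the top strand at positions 44–53; primer A anneals to the top strand there with its 3' end pointing upstream toward position 44.
Primer B (GCCGGTTGTC) matches the top strand directly at positions 69–78; it anneals to the bottom strand with its 3' end pointing downstream toward position 78.
The 3' ends diverge (primer A extends toward position 1, primer B toward position 79), so the primers never converge on a shared product.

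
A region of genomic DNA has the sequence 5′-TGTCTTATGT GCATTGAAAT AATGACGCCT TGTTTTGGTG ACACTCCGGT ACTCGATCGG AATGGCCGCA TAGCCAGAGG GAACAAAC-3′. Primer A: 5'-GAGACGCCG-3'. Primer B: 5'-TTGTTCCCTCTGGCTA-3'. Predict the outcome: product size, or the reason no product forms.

No product — primer A has no binding site in the template.

Primer A (GAGACGCCG) does not match the top strand, and its reverse complement CGGCGTCTC does not match either.
With no annealing site for primer A, no amplification occurs.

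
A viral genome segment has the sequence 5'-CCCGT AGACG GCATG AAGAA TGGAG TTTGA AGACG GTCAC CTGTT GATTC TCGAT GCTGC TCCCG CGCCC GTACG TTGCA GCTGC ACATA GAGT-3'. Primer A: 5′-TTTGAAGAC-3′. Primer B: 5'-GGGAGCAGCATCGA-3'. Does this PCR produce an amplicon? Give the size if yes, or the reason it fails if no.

Yes — a 39 bp product.

Primer A (TTTGAAGAC) matches the top strand at positions 26–34; it acts as a forward primer.
Primer B's reverse complement is TCGATGCTGCTCCC, matching the top strand at positions 51–64; it acts as a reverse primer.
The 3' ends face each other across positions 26–64, giving a 39 bp product.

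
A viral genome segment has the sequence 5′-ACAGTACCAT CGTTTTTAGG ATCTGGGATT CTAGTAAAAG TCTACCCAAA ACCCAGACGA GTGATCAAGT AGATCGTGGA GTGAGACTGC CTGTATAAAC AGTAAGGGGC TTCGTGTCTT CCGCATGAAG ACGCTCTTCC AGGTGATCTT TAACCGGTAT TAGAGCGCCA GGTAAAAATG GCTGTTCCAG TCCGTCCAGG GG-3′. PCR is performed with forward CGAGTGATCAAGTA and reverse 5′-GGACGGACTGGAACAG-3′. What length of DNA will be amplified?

The forward primer matches the template at positions 58–71.
Taking the reverse complement of GGACGGACTGGAACAG gives CTGTTCCAGTCCGTCC, found at positions 182–197 on the template; the primer anneals here to the top strand with its 3' end pointing upstream.
Product length = (reverse-primer end) − (forward-primer start) + 1 = 197 − 58 + 1 = 140 bp.

140 bp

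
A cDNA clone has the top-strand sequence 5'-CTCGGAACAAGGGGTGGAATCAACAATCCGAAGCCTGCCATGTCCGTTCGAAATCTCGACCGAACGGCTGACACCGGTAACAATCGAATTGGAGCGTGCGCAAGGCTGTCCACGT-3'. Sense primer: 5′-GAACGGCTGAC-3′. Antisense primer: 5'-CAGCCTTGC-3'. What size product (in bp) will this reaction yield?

47 bp

Scanning the template, GAACGGCTGAC occurs at positions 62–72; this primer anneals to the bottom strand there with its 3' end pointing downstream.
Reverse complement of the reverse primer: GCAAGGCTG. This occurs on the top strand at positions 100–108.
Product length = (reverse-primer end) − (forward-primer start) + 1 = 108 − 62 + 1 = 47 bp.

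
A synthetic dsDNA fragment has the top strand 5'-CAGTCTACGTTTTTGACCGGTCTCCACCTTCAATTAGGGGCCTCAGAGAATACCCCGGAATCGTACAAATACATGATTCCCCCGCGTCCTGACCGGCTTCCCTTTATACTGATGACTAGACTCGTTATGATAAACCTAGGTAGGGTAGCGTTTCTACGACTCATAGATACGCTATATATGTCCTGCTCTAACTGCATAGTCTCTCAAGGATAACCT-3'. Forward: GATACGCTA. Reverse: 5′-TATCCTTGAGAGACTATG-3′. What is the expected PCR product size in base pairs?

47 bp

The forward primer matches the template at positions 166–174.
Taking the reverse complement of TATCCTTGAGAGACTATG gives CATAGTCTCTCAAGGATA, found at positions 195–212 on the template; the primer anneals here to the top strand with its 3' end pointing upstream.
The product runs from position 166 to position 212, so its length is 212 − 166 + 1 = 47 bp.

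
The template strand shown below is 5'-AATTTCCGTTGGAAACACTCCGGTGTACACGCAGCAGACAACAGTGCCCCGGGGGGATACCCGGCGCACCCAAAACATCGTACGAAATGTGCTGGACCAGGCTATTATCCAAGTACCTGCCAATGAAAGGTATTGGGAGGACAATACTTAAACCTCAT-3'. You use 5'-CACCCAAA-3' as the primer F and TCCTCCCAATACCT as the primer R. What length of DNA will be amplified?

75 bp

Scanning the template, CACCCAAA occurs at positions 67–74; this primer anneals to the bottom strand there with its 3' end pointing downstream.
The reverse primer's reverse complement is AGGTATTGGGAGGA, which matches the template at positions 128–141.
The product runs from position 67 to position 141, so its length is 141 − 67 + 1 = 75 bp.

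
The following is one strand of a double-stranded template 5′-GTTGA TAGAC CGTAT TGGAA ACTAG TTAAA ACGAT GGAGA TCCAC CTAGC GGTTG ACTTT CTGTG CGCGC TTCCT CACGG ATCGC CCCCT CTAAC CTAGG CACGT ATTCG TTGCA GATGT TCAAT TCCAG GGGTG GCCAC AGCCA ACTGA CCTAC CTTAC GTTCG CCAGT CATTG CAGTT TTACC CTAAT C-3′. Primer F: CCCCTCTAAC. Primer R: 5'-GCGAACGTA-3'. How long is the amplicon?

Forward primer CCCCTCTAAC is found on the top strand at positions 86–95.
Taking the reverse complement of GCGAACGTA gives TACGTTCGC, found at positions 158–166 on the template; the primer anneals here to the top strand with its 3' end pointing upstream.
Product length = (reverse-primer end) − (forward-primer start) + 1 = 166 − 86 + 1 = 81 bp.

81 bp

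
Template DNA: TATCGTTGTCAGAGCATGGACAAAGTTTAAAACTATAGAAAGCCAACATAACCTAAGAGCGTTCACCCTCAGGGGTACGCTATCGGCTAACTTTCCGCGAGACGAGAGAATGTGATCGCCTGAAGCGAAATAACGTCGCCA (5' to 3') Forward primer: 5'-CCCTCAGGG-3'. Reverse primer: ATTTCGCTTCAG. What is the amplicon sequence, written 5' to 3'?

5'-CCCTCAGGGGTACGCTATCGGCTAACTTTCCGCGAGACGAGAGAATGTGATCGCCTGAAGCGAAAT-3'

Forward primer CCCTCAGGG is found on the top strand at positions 66–74.
Reverse complement of the reverse primer: CTGAAGCGAAAT. This occurs on the top strand at positions 120–131.
The product is the template from position 66 through 131 (66 bp).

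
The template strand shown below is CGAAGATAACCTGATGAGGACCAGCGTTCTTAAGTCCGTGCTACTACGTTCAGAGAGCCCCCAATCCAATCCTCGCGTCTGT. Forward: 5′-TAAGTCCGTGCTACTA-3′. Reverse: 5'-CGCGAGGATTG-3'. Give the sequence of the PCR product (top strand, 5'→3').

5'-TAAGTCCGTGCTACTACGTTCAGAGAGCCCCCAATCCAATCCTCGCG-3'

Forward primer TAAGTCCGTGCTACTA is found on the top strand at positions 31–46.
Taking the reverse complement of CGCGAGGATTG gives CAATCCTCGCG, found at positions 67–77 on the template; the primer anneals here to the top strand with its 3' end pointing upstream.
The product is the template from position 31 through 77 (47 bp).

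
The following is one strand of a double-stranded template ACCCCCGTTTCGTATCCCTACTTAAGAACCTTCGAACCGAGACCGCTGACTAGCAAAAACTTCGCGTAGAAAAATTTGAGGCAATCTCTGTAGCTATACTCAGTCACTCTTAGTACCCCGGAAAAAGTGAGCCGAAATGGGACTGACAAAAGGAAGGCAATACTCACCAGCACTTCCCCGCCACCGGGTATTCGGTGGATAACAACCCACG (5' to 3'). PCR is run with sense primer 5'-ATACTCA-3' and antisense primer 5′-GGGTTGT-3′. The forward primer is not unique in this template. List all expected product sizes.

The forward primer ATACTCA matches the top strand at positions 96–102, 160–166.
The reverse primer's reverse complement is ACAACCC, matching at positions 202–208.
Each forward site pairs with the reverse site to give a product ending at position 208: sizes 113, 49 bp.

113 bp, 49 bp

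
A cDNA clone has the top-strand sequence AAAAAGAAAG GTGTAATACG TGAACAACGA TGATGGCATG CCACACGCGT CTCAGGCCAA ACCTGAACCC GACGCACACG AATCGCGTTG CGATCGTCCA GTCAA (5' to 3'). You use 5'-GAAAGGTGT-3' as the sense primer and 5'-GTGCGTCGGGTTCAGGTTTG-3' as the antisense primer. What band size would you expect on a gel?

The forward primer matches the template at positions 6–14.
Taking the reverse complement of GTGCGTCGGGTTCAGGTTTG gives CAAACCTGAACCCGACGCAC, found at positions 58–77 on the template; the primer anneals here to the top strand with its 3' end pointing upstream.
The product runs from position 6 to position 77, so its length is 77 − 6 + 1 = 72 bp.

72 bp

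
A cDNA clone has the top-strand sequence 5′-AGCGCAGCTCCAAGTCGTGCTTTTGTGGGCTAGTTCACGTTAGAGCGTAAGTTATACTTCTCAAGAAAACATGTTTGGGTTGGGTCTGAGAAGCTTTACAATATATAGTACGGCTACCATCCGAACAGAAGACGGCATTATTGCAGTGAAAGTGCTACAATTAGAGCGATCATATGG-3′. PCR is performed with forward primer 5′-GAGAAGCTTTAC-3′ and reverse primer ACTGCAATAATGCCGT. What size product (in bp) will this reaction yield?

60 bp

Forward primer GAGAAGCTTTAC is found on the top strand at positions 88–99.
Taking the reverse complement of ACTGCAATAATGCCGT gives ACGGCATTATTGCAGT, found at positions 132–147 on the template; the primer anneals here to the top strand with its 3' end pointing upstream.
Product length = (reverse-primer end) − (forward-primer start) + 1 = 147 − 88 + 1 = 60 bp.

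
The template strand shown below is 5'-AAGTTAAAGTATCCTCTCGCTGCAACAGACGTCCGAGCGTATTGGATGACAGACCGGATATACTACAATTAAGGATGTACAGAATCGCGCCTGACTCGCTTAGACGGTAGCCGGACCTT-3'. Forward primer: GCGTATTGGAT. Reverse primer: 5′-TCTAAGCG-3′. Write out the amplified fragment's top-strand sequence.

5'-GCGTATTGGATGACAGACCGGATATACTACAATTAAGGATGTACAGAATCGCGCCTGACTCGCTTAGA-3'

Scanning the template, GCGTATTGGAT occurs at positions 37–47; this primer anneals to the bottom strand there with its 3' end pointing downstream.
The reverse primer's reverse complement is CGCTTAGA, which matches the template at positions 97–104.
The product is the template from position 37 through 104 (68 bp).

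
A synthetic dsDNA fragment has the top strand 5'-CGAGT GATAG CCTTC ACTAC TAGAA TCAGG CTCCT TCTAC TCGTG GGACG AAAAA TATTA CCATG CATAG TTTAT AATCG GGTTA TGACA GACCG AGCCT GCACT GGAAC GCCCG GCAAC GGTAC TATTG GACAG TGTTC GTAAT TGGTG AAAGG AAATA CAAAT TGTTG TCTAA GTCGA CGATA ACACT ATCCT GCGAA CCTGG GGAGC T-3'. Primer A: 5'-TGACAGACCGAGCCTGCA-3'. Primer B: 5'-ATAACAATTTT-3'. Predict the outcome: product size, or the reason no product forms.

Primer B (ATAACAATTTT) does not match the top strand, and its reverse complement AAAATTGTTAT does not match either.
With no annealing site for primer B, no amplification occurs.

No product — primer B has no binding site in the template.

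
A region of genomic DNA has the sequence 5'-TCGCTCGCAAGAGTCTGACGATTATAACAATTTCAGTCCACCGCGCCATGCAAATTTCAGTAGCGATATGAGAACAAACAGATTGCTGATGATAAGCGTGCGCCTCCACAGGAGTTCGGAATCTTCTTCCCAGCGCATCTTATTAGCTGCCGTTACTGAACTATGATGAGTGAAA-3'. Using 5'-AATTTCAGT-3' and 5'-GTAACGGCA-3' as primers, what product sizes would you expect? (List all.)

128 bp, 104 bp

The forward primer AATTTCAGT matches the top strand at positions 29–37, 53–61.
The reverse primer's reverse complement is TGCCGTTAC, matching at positions 148–156.
Each forward site pairs with the reverse site to give a product ending at position 156: sizes 128, 104 bp.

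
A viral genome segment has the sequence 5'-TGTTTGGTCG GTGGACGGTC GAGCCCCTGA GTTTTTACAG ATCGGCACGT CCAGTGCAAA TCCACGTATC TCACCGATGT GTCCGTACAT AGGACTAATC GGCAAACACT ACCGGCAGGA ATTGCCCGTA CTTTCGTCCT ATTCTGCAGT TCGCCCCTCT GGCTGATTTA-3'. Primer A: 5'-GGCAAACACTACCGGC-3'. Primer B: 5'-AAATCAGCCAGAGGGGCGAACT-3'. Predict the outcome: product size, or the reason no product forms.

Primer A (GGCAAACACTACCGGC) matches the top strand at positions 101–116; it acts as a forward primer.
Primer B's reverse complement is AGTTCGCCCCTCTGGCTGATTT, matching the top strand at positions 148–169; it acts as a reverse primer.
The 3' ends face each other across positions 101–169, giving a 69 bp product.

Yes — a 69 bp product.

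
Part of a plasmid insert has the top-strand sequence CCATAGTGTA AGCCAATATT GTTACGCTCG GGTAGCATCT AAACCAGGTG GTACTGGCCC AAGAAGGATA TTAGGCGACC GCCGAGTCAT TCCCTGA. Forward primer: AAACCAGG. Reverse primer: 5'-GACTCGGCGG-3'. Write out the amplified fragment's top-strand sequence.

5'-AAACCAGGTGGTACTGGCCCAAGAAGGATATTAGGCGACCGCCGAGTC-3'

The forward primer matches the template at positions 41–48.
Taking the reverse complement of GACTCGGCGG gives CCGCCGAGTC, found at positions 79–88 on the template; the primer anneals here to the top strand with its 3' end pointing upstream.
The product is the template from position 41 through 88 (48 bp).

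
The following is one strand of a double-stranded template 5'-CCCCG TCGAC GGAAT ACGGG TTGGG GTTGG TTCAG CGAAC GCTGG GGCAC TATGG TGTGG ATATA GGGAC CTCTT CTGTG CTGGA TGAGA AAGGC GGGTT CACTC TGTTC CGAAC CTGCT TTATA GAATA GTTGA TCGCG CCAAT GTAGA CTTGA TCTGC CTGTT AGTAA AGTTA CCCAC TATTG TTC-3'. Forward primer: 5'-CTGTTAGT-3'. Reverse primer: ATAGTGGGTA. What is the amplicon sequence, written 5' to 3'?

5'-CTGTTAGTAAAGTTACCCACTAT-3'

The forward primer matches the template at positions 161–168.
Taking the reverse complement of ATAGTGGGTA gives TACCCACTAT, found at positions 174–183 on the template; the primer anneals here to the top strand with its 3' end pointing upstream.
The product is the template from position 161 through 183 (23 bp).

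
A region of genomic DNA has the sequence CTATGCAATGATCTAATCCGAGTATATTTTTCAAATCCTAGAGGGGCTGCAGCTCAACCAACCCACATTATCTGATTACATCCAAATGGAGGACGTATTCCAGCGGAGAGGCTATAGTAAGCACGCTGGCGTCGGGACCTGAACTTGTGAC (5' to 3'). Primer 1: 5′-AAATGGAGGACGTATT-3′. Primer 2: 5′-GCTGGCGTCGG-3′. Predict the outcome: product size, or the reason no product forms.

Primer 1 (AAATGGAGGACGTATT) matches the top strand at positions 84–99 (3' end points downstream).
Primer 2 (GCTGGCGTCGG) also matches the top strand directly, at positions 125–135 — its reverse complement CCGACGCCAGC is not present.
Both primers anneal to the bottom strand with 3' ends pointing the same way, so neither can prime synthesis back toward the other.

No product — both primers anneal to the same strand and extend in the same direction.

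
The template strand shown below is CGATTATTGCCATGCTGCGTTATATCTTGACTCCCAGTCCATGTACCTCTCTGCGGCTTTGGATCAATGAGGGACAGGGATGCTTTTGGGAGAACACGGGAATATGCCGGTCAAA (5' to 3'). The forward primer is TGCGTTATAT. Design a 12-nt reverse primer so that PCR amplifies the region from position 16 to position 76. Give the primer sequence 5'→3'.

The product's 3' end on the top strand is position 76.
The reverse primer anneals to the top strand over positions 65–76, i.e. to CAATGAGGGACA.
Its sequence written 5'→3' is the reverse complement: TGTCCCTCATTG.

5'-TGTCCCTCATTG-3'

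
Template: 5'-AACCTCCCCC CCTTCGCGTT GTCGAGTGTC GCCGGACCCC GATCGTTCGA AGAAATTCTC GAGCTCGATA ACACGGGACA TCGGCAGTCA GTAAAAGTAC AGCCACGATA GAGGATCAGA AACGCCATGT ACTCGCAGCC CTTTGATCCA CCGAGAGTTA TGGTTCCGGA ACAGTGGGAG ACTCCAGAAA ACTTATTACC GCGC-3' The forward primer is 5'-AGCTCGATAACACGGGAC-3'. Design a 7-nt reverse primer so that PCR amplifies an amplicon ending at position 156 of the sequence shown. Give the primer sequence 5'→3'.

The forward primer binds at positions 62–79; the product's 3' end on the top strand is position 156.
The reverse primer anneals to the top strand over positions 150–156, i.e. to ACCGAGA.
Its sequence written 5'→3' is the reverse complement: TCTCGGT.

5'-TCTCGGT-3'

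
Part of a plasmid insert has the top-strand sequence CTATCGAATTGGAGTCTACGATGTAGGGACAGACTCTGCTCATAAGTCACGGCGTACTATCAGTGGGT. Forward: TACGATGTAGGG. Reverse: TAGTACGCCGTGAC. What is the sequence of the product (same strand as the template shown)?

5'-TACGATGTAGGGACAGACTCTGCTCATAAGTCACGGCGTACTA-3'

Scanning the template, TACGATGTAGGG occurs at positions 17–28; this primer anneals to the bottom strand there with its 3' end pointing downstream.
The reverse primer's reverse complement is GTCACGGCGTACTA, which matches the template at positions 46–59.
The product is the template from position 17 through 59 (43 bp).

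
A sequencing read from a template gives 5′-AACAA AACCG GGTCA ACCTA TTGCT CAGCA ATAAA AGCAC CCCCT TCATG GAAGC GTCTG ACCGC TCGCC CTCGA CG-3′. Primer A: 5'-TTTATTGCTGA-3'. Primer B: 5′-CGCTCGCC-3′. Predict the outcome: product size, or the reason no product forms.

Primer A (TTTATTGCTGA) has reverse complement TCAGCAATAAA, which matches the top strand at positions 25–35; primer A anneals to the top strand there with its 3' end pointing upstream toward position 25.
Primer B (CGCTCGCC) matches the top strand directly at positions 63–70; it anneals to the bottom strand with its 3' end pointing downstream toward position 70.
The 3' ends diverge (primer A extends toward position 1, primer B toward position 77), so the primers never converge on a shared product.

No product — the primers' 3' ends point away from each other.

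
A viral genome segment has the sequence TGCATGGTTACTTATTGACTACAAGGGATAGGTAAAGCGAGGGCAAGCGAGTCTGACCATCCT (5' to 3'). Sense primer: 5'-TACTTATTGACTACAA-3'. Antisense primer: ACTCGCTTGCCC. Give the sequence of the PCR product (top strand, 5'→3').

5'-TACTTATTGACTACAAGGGATAGGTAAAGCGAGGGCAAGCGAGT-3'

Forward primer TACTTATTGACTACAA is found on the top strand at positions 9–24.
The reverse primer's reverse complement is GGGCAAGCGAGT, which matches the template at positions 41–52.
The product is the template from position 9 through 52 (44 bp).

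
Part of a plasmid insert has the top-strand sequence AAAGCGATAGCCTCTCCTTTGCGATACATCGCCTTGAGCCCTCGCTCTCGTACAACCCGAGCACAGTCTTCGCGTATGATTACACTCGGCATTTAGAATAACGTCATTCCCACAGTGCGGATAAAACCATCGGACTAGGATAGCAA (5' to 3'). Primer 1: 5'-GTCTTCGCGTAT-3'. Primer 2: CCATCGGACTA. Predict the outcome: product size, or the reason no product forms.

No product — both primers anneal to the same strand and extend in the same direction.

Primer 1 (GTCTTCGCGTAT) matches the top strand at positions 66–77 (3' end points downstream).
Primer 2 (CCATCGGACTA) also matches the top strand directly, at positions 127–137 — its reverse complement TAGTCCGATGG is not present.
Both primers anneal to the bottom strand with 3' ends pointing the same way, so neither can prime synthesis back toward the other.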